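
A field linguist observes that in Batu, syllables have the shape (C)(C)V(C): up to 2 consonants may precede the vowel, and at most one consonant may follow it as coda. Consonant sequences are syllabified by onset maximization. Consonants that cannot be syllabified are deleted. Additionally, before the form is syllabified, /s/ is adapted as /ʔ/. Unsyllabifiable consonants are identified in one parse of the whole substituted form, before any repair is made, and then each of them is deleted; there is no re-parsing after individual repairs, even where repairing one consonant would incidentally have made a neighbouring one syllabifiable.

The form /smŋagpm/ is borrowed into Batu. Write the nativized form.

Substitution: /s/ → /ʔ/, giving /ʔmŋagpm/.
The consonants /ʔ/, /p/, /m/ cannot be parsed into a legal (C)(C)V(C) syllable (at most one coda consonant is licensed; onsets may contain at most 2 consonants).
Each unlicensed consonant is deleted: /ʔ/, /p/, /m/.

mŋag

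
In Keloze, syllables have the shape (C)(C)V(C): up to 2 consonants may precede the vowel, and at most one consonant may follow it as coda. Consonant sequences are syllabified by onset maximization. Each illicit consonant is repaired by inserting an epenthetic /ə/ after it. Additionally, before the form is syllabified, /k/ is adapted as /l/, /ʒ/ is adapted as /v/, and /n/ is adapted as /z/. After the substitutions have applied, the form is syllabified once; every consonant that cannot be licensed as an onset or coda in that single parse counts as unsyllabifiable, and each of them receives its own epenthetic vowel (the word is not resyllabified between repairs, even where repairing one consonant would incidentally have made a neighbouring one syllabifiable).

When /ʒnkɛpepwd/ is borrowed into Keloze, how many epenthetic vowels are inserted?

3

After substitution the input is /vzlɛpepwd/.
The unsyllabifiable consonants are /v/, /w/, /d/; each receives one epenthetic vowel.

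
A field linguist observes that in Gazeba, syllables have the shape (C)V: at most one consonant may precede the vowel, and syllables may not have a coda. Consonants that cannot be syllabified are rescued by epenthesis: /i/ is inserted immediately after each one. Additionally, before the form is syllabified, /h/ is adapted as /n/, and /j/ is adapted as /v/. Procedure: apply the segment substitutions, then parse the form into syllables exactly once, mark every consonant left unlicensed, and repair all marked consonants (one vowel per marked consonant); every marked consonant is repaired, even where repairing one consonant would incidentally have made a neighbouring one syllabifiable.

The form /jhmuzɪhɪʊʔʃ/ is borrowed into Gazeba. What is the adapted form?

vinimuzɪnɪʊʔiʃi

Substitution: /j/ → /v/, /h/ → /n/, giving /vnmuzɪnɪʊʔʃ/.
Under (C)V, the unsyllabifiable consonants are /v/, /n/, /ʔ/, /ʃ/ (no codas are permitted; onsets are limited to one consonant).
Epenthesis after each stranded consonant: /v/ → /vi/, /n/ → /ni/, /ʔ/ → /ʔi/, /ʃ/ → /ʃi/.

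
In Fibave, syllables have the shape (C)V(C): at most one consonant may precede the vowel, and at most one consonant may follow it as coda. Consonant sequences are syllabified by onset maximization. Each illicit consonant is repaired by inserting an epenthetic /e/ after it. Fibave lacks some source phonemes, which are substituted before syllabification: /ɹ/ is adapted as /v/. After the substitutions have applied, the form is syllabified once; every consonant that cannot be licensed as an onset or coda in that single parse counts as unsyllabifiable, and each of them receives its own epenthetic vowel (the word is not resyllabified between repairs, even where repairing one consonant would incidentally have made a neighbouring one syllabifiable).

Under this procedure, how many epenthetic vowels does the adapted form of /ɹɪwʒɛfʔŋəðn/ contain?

After substitution the input is /vɪwʒɛfʔŋəðn/.
The unsyllabifiable consonants are /ʔ/, /n/; each receives one epenthetic vowel.

2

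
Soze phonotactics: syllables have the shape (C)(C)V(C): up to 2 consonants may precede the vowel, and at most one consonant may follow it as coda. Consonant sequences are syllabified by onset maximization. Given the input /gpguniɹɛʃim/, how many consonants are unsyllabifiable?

1

The consonants /g/ cannot be parsed into a legal (C)(C)V(C) syllable (at most one coda consonant is licensed; onsets may contain at most 2 consonants).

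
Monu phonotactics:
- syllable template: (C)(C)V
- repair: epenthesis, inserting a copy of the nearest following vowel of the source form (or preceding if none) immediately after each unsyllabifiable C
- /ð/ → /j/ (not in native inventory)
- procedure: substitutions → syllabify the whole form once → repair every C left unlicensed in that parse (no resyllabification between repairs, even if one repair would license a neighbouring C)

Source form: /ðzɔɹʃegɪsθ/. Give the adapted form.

Substitution: /ð/ → /j/, giving /jzɔɹʃegɪsθ/.
Syllabifying with onset maximization leaves /s/, /θ/ stranded (no codas are permitted; onsets may contain at most 2 consonants).
Epenthesis after each stranded consonant: /s/ → /sɪ/, /θ/ → /θɪ/.

jzɔɹʃegɪsɪθɪ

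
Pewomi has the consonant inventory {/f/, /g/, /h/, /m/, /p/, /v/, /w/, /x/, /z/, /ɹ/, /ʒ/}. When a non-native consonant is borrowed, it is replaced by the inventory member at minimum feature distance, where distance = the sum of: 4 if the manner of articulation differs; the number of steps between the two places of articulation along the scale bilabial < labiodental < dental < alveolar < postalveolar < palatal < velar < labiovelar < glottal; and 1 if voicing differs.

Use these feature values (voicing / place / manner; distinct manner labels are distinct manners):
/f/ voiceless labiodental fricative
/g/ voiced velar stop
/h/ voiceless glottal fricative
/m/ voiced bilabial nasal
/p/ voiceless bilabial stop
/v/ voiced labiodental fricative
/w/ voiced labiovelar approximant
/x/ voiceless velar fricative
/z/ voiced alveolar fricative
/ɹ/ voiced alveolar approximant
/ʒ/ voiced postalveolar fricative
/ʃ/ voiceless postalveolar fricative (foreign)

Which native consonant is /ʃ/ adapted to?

/ʒ/ is closest: same manner (fricative), place distance 0 (postalveolar→postalveolar), voicing differs (+1); total 1. Next closest is /x/ at distance 2.

ʒ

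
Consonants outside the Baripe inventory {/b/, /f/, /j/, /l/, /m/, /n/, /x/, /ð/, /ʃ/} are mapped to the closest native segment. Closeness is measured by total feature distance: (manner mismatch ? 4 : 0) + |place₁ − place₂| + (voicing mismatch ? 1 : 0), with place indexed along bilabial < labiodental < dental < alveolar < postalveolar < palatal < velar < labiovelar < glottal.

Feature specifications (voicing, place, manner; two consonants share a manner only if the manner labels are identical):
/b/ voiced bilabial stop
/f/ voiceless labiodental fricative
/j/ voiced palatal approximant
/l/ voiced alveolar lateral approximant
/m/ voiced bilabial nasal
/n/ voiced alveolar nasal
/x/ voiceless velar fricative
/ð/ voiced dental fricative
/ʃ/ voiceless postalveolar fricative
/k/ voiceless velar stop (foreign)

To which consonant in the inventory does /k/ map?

x

/x/ is closest: manner differs (stop→fricative, +4), place distance 0 (velar→velar), same voicing; total 4. Next closest is /j/ at distance 6.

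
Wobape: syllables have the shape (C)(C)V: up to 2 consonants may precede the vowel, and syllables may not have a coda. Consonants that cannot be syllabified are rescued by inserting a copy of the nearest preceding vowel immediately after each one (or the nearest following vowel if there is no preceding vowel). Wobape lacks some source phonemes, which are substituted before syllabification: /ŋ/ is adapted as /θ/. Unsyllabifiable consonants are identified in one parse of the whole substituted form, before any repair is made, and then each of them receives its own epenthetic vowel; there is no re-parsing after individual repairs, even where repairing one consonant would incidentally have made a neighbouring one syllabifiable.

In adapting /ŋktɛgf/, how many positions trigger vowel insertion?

After substitution the input is /θktɛgf/.
The unsyllabifiable consonants are /θ/, /g/, /f/; each receives one epenthetic vowel.

3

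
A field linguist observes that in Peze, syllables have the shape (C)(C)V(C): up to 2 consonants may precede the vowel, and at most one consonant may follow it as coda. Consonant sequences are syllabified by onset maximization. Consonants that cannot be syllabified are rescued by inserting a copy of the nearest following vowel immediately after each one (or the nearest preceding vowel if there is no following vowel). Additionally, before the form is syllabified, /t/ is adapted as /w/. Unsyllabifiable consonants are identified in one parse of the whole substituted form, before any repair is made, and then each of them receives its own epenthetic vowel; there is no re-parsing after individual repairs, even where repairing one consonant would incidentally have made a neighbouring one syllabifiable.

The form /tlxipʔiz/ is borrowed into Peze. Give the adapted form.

wilxipʔiz

Substitution: /t/ → /w/, giving /wlxipʔiz/.
Under (C)(C)V(C), the unsyllabifiable consonants are /w/ (at most one coda consonant is licensed; onsets may contain at most 2 consonants).
Each unlicensed consonant becomes the onset of a new syllable: /w/ → /wi/.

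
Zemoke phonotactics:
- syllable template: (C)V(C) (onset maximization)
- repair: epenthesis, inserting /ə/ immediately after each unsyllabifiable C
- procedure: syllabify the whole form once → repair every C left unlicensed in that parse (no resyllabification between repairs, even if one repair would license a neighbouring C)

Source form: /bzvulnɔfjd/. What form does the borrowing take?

Under (C)V(C), the unsyllabifiable consonants are /b/, /z/, /j/, /d/ (at most one coda consonant is licensed; onsets are limited to one consonant).
Epenthesis after each stranded consonant: /b/ → /bə/, /z/ → /zə/, /j/ → /jə/, /d/ → /də/.

bəzəvulnɔfjədə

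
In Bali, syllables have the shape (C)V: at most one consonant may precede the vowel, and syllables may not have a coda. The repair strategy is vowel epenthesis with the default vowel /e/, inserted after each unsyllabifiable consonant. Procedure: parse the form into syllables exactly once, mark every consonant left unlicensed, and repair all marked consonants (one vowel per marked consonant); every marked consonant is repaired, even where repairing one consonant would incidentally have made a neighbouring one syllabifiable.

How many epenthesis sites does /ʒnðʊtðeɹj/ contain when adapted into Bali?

5

The unsyllabifiable consonants are /ʒ/, /n/, /t/, /ɹ/, /j/; each receives one epenthetic vowel.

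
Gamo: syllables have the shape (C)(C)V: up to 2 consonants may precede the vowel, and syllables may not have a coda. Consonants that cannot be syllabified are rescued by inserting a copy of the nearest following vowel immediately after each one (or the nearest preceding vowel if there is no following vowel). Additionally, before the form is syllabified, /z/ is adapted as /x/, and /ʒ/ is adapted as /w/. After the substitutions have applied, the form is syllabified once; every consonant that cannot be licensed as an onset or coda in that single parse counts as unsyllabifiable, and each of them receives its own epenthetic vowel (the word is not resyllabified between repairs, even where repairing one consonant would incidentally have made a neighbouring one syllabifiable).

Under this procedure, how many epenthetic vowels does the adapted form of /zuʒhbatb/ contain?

After substitution the input is /xuwhbatb/.
The unsyllabifiable consonants are /w/, /t/, /b/; each receives one epenthetic vowel.

3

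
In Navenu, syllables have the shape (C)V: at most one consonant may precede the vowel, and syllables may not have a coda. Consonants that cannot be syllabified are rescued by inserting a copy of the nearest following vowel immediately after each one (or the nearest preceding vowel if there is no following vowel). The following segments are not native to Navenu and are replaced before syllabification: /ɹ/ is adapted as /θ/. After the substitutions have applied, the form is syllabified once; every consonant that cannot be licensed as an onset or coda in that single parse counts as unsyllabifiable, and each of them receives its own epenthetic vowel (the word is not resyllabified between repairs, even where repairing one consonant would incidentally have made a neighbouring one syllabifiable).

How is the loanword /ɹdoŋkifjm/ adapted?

Substitution: /ɹ/ → /θ/, giving /θdoŋkifjm/.
Syllabifying with onset maximization leaves /θ/, /ŋ/, /f/, /j/, /m/ stranded (no codas are permitted; onsets are limited to one consonant).
Epenthesis after each stranded consonant: /θ/ → /θo/, /ŋ/ → /ŋi/, /f/ → /fi/, /j/ → /ji/, /m/ → /mi/.

θodoŋikifijimi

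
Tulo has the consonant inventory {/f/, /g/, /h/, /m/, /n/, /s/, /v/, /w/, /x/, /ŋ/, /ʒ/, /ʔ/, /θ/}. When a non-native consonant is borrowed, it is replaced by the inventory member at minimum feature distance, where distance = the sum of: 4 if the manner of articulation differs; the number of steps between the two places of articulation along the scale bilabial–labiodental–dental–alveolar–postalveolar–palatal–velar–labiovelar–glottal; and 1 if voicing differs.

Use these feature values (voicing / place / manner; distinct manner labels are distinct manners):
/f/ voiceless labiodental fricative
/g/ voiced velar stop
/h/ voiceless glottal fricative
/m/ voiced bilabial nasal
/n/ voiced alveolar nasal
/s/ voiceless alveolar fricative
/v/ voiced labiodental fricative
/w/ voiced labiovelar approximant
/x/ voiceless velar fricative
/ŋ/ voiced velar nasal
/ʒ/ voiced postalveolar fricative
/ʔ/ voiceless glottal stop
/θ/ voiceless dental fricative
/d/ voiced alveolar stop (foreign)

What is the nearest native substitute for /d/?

/g/ is closest: same manner (stop), place distance 3 (alveolar→velar), same voicing; total 3. Next closest is /n/ at distance 4.

g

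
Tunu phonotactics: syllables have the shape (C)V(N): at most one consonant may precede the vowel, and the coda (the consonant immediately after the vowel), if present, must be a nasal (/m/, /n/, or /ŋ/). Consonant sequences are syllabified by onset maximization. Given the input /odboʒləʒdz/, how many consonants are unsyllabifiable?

Under (C)V(N), the unsyllabifiable consonants are /d/, /ʒ/, /ʒ/, /d/, /z/ (only a nasal (/m/, /n/, or /ŋ/) is licensed in coda position; onsets are limited to one consonant).

5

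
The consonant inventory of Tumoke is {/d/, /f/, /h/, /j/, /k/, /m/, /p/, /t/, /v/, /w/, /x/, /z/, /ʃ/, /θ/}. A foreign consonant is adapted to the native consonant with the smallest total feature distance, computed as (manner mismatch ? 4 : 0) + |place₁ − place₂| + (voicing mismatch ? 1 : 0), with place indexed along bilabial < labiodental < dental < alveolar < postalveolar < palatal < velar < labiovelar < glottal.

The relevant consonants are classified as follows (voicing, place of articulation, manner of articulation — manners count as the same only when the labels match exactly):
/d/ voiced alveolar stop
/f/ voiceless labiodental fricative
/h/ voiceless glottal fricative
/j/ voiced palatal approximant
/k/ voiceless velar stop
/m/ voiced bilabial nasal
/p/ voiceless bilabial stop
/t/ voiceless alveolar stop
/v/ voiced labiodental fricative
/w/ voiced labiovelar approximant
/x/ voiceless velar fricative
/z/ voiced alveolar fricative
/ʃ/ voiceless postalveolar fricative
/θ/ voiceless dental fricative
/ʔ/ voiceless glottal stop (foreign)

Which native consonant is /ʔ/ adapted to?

k

/k/ is closest: same manner (stop), place distance 2 (glottal→velar), same voicing; total 2. Next closest is /h/ at distance 4.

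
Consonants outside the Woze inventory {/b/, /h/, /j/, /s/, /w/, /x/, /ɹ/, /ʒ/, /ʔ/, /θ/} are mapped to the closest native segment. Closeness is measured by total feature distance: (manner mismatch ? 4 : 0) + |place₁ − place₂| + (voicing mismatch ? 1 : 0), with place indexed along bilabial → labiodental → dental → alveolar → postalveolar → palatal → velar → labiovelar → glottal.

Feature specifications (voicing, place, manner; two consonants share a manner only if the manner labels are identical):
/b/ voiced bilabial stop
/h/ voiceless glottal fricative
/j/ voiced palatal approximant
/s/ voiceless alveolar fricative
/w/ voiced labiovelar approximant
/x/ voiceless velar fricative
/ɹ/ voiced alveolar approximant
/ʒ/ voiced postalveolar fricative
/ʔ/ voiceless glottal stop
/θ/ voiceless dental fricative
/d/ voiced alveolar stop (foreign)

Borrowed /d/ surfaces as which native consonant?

/b/ is closest: same manner (stop), place distance 3 (alveolar→bilabial), same voicing; total 3. Next closest is /ɹ/ at distance 4.

b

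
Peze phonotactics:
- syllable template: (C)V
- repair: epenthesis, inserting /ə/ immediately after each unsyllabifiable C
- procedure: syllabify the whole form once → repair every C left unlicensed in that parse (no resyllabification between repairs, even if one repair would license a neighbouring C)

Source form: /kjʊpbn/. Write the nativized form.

Under (C)V, the unsyllabifiable consonants are /k/, /p/, /b/, /n/ (no codas are permitted; onsets are limited to one consonant).
Epenthesis after each stranded consonant: /k/ → /kə/, /p/ → /pə/, /b/ → /bə/, /n/ → /nə/.

kəjʊpəbənə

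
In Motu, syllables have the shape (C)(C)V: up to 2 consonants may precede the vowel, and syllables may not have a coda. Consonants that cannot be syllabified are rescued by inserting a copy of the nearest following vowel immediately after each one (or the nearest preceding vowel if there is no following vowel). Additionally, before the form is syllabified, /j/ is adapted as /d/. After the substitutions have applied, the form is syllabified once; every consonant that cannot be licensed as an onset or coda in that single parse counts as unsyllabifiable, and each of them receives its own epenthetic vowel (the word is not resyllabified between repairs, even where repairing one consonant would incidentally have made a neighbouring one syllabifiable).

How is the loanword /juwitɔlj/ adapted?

duwitɔlɔdɔ

Substitution: /j/ → /d/, giving /duwitɔld/.
Syllabifying with onset maximization leaves /l/, /d/ stranded (no codas are permitted; onsets may contain at most 2 consonants).
Each unlicensed consonant becomes the onset of a new syllable: /l/ → /lɔ/, /d/ → /dɔ/.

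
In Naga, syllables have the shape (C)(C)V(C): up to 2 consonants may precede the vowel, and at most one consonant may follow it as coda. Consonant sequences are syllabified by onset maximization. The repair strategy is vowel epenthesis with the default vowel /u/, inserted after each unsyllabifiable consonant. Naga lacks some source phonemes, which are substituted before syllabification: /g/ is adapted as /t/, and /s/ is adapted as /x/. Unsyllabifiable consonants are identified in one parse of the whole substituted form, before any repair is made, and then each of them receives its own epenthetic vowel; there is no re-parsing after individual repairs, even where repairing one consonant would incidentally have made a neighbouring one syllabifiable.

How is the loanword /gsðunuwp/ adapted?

tuxðunuwpu

Substitution: /g/ → /t/, /s/ → /x/, giving /txðunuwp/.
Under (C)(C)V(C), the unsyllabifiable consonants are /t/, /p/ (at most one coda consonant is licensed; onsets may contain at most 2 consonants).
Epenthesis after each stranded consonant: /t/ → /tu/, /p/ → /pu/.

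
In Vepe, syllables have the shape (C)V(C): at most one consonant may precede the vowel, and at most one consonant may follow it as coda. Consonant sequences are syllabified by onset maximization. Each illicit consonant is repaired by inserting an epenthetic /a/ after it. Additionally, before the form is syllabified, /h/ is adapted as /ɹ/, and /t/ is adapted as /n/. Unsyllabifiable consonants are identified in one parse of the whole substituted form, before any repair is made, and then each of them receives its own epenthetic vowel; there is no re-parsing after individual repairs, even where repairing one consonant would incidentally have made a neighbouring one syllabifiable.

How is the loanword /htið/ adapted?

ɹanið

Substitution: /h/ → /ɹ/, /t/ → /n/, giving /ɹnið/.
Syllabifying with onset maximization leaves /ɹ/ stranded (at most one coda consonant is licensed; onsets are limited to one consonant).
Each unlicensed consonant becomes the onset of a new syllable: /ɹ/ → /ɹa/.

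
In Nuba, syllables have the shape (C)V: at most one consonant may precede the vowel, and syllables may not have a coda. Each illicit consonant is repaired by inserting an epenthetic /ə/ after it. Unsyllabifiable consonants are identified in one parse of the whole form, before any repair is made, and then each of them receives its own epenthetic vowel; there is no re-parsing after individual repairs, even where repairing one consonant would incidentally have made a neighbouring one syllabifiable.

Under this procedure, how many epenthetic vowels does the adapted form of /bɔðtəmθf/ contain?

4

The unsyllabifiable consonants are /ð/, /m/, /θ/, /f/; each receives one epenthetic vowel.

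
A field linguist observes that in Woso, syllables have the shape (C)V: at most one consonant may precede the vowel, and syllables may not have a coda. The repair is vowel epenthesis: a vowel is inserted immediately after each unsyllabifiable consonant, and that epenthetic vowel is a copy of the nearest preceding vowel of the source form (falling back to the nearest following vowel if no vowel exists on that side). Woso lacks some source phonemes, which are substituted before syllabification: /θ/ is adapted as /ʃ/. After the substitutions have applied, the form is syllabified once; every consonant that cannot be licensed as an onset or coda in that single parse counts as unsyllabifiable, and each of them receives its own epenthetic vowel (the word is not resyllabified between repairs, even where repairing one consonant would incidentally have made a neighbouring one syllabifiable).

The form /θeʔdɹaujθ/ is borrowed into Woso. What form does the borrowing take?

Substitution: /θ/ → /ʃ/, giving /ʃeʔdɹaujʃ/.
Under (C)V, the unsyllabifiable consonants are /ʔ/, /d/, /j/, /ʃ/ (no codas are permitted; onsets are limited to one consonant).
Each unlicensed consonant becomes the onset of a new syllable: /ʔ/ → /ʔe/, /d/ → /de/, /j/ → /ju/, /ʃ/ → /ʃu/.

ʃeʔedeɹaujuʃu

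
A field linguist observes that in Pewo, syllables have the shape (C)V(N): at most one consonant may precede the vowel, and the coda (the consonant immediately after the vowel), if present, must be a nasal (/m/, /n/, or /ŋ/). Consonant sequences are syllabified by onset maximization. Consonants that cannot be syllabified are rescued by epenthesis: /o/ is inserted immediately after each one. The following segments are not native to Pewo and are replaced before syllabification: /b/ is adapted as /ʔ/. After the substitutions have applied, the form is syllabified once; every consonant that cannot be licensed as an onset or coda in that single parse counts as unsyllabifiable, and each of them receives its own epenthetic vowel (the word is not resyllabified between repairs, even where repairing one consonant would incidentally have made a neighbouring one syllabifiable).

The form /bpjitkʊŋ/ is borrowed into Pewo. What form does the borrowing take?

ʔopojitokʊŋ

Substitution: /b/ → /ʔ/, giving /ʔpjitkʊŋ/.
Under (C)V(N), the unsyllabifiable consonants are /ʔ/, /p/, /t/ (only a nasal (/m/, /n/, or /ŋ/) is licensed in coda position; onsets are limited to one consonant).
Epenthesis after each stranded consonant: /ʔ/ → /ʔo/, /p/ → /po/, /t/ → /to/.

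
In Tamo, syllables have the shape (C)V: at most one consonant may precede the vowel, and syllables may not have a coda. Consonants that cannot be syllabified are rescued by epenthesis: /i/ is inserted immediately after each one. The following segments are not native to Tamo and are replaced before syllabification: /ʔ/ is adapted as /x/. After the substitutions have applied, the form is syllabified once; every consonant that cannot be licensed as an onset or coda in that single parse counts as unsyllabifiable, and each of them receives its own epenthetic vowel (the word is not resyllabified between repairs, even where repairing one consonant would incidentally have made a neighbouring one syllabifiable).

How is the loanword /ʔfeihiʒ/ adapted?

xifeihiʒi

Substitution: /ʔ/ → /x/, giving /xfeihiʒ/.
The consonants /x/, /ʒ/ cannot be parsed into a legal (C)V syllable (no codas are permitted; onsets are limited to one consonant).
Epenthesis after each stranded consonant: /x/ → /xi/, /ʒ/ → /ʒi/.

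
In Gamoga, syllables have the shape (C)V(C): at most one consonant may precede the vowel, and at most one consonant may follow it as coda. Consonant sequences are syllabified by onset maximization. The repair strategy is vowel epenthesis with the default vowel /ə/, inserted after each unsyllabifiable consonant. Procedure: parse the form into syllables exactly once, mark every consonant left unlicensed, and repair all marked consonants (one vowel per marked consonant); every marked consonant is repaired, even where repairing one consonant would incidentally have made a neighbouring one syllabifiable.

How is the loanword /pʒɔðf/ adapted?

The consonants /p/, /f/ cannot be parsed into a legal (C)V(C) syllable (at most one coda consonant is licensed; onsets are limited to one consonant).
Each unlicensed consonant becomes the onset of a new syllable: /p/ → /pə/, /f/ → /fə/.

pəʒɔðfə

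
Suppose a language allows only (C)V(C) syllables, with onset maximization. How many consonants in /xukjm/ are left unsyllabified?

2

The consonants /j/, /m/ cannot be parsed into a legal (C)V(C) syllable (at most one coda consonant is licensed; onsets are limited to one consonant).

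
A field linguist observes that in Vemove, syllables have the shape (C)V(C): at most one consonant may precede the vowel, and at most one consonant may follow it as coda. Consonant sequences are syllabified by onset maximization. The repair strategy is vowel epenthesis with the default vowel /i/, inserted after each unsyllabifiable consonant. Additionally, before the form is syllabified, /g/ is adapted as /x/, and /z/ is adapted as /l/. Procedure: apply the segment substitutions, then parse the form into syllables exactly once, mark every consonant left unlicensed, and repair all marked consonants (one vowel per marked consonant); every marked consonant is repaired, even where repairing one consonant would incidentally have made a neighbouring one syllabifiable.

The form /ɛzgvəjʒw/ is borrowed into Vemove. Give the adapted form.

Substitution: /z/ → /l/, /g/ → /x/, giving /ɛlxvəjʒw/.
Under (C)V(C), the unsyllabifiable consonants are /x/, /ʒ/, /w/ (at most one coda consonant is licensed; onsets are limited to one consonant).
Inserting the epenthetic vowel yields /x/ → /xi/, /ʒ/ → /ʒi/, /w/ → /wi/.

ɛlxivəjʒiwi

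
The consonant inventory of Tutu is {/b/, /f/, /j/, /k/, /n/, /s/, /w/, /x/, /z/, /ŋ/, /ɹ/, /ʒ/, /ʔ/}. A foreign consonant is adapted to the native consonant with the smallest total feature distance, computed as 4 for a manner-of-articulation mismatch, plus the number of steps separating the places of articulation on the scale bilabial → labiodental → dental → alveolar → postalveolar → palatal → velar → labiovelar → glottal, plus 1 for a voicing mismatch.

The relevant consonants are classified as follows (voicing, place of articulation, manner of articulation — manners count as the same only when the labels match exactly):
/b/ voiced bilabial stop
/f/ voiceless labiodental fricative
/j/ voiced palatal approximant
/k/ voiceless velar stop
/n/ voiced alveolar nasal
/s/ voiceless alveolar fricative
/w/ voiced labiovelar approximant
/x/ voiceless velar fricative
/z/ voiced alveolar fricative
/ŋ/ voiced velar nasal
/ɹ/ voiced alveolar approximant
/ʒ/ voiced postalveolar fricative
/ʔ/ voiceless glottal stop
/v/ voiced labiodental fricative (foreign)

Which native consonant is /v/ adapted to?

/f/ is closest: same manner (fricative), place distance 0 (labiodental→labiodental), voicing differs (+1); total 1. Next closest is /z/ at distance 2.

f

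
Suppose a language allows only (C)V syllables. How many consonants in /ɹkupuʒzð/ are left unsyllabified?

The consonants /ɹ/, /ʒ/, /z/, /ð/ cannot be parsed into a legal (C)V syllable (no codas are permitted; onsets are limited to one consonant).

4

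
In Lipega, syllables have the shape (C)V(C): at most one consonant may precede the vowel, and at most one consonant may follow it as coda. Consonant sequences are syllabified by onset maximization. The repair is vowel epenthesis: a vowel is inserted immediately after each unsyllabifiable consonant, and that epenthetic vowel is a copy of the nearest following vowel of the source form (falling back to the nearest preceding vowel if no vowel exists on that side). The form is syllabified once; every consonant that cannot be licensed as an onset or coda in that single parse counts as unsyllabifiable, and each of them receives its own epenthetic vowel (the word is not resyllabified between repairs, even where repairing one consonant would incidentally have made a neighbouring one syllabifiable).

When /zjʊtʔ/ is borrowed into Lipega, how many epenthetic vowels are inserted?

The unsyllabifiable consonants are /z/, /ʔ/; each receives one epenthetic vowel.

2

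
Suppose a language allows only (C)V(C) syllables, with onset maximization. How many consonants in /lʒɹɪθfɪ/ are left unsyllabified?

2

Syllabifying with onset maximization leaves /l/, /ʒ/ stranded (at most one coda consonant is licensed; onsets are limited to one consonant).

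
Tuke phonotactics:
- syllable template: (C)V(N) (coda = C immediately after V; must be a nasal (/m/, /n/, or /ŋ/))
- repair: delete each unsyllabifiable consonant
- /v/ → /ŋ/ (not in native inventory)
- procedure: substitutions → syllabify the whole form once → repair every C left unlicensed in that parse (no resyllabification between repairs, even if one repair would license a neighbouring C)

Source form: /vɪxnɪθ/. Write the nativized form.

ŋɪnɪ

Substitution: /v/ → /ŋ/, giving /ŋɪxnɪθ/.
Syllabifying with onset maximization leaves /x/, /θ/ stranded (only a nasal (/m/, /n/, or /ŋ/) is licensed in coda position; onsets are limited to one consonant).
Each unlicensed consonant is deleted: /x/, /θ/.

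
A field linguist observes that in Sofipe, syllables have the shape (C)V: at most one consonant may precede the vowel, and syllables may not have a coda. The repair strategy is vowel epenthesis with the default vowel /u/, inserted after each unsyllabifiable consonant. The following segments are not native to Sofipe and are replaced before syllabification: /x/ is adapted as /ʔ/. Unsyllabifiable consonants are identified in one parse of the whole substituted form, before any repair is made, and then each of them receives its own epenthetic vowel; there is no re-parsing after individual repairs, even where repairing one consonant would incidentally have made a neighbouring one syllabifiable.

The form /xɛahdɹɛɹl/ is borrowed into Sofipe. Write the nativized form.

Substitution: /x/ → /ʔ/, giving /ʔɛahdɹɛɹl/.
Under (C)V, the unsyllabifiable consonants are /h/, /d/, /ɹ/, /l/ (no codas are permitted; onsets are limited to one consonant).
Inserting the epenthetic vowel yields /h/ → /hu/, /d/ → /du/, /ɹ/ → /ɹu/, /l/ → /lu/.

ʔɛahuduɹɛɹulu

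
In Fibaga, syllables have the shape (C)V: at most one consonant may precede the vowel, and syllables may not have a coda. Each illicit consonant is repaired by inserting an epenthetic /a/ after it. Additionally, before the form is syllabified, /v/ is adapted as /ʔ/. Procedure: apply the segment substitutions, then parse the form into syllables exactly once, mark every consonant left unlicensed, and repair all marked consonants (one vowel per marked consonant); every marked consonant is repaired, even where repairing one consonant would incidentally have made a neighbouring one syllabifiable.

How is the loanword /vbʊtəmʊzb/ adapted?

ʔabʊtəmʊzaba

Substitution: /v/ → /ʔ/, giving /ʔbʊtəmʊzb/.
The consonants /ʔ/, /z/, /b/ cannot be parsed into a legal (C)V syllable (no codas are permitted; onsets are limited to one consonant).
Epenthesis after each stranded consonant: /ʔ/ → /ʔa/, /z/ → /za/, /b/ → /ba/.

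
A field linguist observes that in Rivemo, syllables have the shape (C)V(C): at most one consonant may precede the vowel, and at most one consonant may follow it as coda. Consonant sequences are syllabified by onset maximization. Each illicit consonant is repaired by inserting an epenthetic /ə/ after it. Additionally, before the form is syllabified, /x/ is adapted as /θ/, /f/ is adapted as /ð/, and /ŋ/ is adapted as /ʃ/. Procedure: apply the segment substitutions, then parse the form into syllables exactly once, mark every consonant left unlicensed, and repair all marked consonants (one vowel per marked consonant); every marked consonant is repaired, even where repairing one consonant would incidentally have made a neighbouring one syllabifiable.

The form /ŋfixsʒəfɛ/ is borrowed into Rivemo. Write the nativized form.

ʃəðiθsəʒəðɛ

Substitution: /ŋ/ → /ʃ/, /f/ → /ð/, /x/ → /θ/, giving /ʃðiθsʒəðɛ/.
Syllabifying with onset maximization leaves /ʃ/, /s/ stranded (at most one coda consonant is licensed; onsets are limited to one consonant).
Epenthesis after each stranded consonant: /ʃ/ → /ʃə/, /s/ → /sə/.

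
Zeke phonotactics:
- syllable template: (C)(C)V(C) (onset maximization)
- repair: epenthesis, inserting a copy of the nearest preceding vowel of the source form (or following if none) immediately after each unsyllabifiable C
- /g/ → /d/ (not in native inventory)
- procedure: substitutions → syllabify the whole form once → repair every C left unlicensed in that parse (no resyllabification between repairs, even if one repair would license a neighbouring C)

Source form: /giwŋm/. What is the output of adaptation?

diwŋimi

Substitution: /g/ → /d/, giving /diwŋm/.
The consonants /ŋ/, /m/ cannot be parsed into a legal (C)(C)V(C) syllable (at most one coda consonant is licensed; onsets may contain at most 2 consonants).
Inserting the epenthetic vowel yields /ŋ/ → /ŋi/, /m/ → /mi/.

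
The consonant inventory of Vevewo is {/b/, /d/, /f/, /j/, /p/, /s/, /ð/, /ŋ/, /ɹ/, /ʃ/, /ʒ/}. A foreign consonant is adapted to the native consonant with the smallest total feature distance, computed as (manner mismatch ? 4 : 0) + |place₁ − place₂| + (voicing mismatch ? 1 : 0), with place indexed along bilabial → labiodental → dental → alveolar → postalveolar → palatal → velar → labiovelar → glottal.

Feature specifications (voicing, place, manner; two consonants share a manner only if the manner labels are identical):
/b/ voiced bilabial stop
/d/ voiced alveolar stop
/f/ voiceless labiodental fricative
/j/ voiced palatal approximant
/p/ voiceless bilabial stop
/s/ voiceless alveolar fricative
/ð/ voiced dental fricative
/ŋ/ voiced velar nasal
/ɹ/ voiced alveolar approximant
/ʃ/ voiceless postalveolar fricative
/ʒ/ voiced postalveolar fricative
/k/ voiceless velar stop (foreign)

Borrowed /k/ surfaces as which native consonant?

d

/d/ is closest: same manner (stop), place distance 3 (velar→alveolar), voicing differs (+1); total 4. Next closest is /ŋ/ at distance 5.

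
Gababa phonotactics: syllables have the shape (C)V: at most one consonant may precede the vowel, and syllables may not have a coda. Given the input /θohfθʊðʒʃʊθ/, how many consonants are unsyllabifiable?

The consonants /h/, /f/, /ð/, /ʒ/, /θ/ cannot be parsed into a legal (C)V syllable (no codas are permitted; onsets are limited to one consonant).

5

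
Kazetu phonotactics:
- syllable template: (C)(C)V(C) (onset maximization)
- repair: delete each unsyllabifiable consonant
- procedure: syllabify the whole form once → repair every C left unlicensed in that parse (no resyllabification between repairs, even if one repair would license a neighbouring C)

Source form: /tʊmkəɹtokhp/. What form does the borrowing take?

The consonants /h/, /p/ cannot be parsed into a legal (C)(C)V(C) syllable (at most one coda consonant is licensed; onsets may contain at most 2 consonants).
Each unlicensed consonant is deleted: /h/, /p/.

tʊmkəɹtok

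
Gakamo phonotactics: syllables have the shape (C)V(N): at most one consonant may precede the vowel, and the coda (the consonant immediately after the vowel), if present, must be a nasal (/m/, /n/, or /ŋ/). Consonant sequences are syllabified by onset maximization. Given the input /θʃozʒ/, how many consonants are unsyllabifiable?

Syllabifying with onset maximization leaves /θ/, /z/, /ʒ/ stranded (only a nasal (/m/, /n/, or /ŋ/) is licensed in coda position; onsets are limited to one consonant).

3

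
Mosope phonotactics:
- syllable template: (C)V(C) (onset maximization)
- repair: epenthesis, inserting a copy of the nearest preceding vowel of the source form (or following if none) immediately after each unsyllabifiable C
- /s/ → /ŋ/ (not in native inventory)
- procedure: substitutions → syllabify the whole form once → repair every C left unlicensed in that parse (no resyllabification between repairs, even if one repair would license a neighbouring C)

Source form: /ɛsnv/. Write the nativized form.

ɛŋnɛvɛ

Substitution: /s/ → /ŋ/, giving /ɛŋnv/.
The consonants /n/, /v/ cannot be parsed into a legal (C)V(C) syllable (at most one coda consonant is licensed; onsets are limited to one consonant).
Inserting the epenthetic vowel yields /n/ → /nɛ/, /v/ → /vɛ/.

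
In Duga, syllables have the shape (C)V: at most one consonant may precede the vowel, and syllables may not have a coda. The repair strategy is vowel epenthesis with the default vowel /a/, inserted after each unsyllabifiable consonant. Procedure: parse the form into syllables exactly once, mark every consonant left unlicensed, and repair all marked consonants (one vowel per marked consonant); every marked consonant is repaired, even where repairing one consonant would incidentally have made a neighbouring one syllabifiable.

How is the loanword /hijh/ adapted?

hijaha

Syllabifying with onset maximization leaves /j/, /h/ stranded (no codas are permitted; onsets are limited to one consonant).
Each unlicensed consonant becomes the onset of a new syllable: /j/ → /ja/, /h/ → /ha/.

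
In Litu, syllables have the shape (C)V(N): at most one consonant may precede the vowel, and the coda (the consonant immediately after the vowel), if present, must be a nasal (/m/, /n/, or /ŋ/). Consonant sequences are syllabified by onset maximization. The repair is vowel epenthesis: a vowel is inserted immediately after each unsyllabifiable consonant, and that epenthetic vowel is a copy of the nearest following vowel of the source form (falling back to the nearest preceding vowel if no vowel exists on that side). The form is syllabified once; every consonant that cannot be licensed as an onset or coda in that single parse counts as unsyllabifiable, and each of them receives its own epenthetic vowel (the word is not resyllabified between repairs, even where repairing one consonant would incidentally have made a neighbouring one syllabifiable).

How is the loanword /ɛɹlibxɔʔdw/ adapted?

ɛɹilibɔxɔʔɔdɔwɔ

The consonants /ɹ/, /b/, /ʔ/, /d/, /w/ cannot be parsed into a legal (C)V(N) syllable (only a nasal (/m/, /n/, or /ŋ/) is licensed in coda position; onsets are limited to one consonant).
Epenthesis after each stranded consonant: /ɹ/ → /ɹi/, /b/ → /bɔ/, /ʔ/ → /ʔɔ/, /d/ → /dɔ/, /w/ → /wɔ/.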